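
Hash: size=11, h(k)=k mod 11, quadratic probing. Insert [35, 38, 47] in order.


Insertions: 35->slot 2; 38->slot 5; 47->slot 3
Table: [None, None, 35, 47, None, 38, None, None, None, None, None]


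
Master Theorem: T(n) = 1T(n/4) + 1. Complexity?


a=1, b=4, c=0. log_4(1)=0 = c=0. Case 2: O(n^c log n) = O(log n)
Complexity: O(log n)


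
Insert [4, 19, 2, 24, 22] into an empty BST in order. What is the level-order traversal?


Root = 4; build tree by BST insertion.
Level-Order traversal: [4, 2, 19, 24, 22]


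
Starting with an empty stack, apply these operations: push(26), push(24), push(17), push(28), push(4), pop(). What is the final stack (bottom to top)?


push(26) -> [26]
push(24) -> [26, 24]
push(17) -> [26, 24, 17]
push(28) -> [26, 24, 17, 28]
push(4) -> [26, 24, 17, 28, 4]
pop() returns 4 -> [26, 24, 17, 28]
Final stack (bottom to top): [26, 24, 17, 28]


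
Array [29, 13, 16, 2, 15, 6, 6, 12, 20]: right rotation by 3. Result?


Right rotate by 3: [6, 12, 20, 29, 13, 16, 2, 15, 6]


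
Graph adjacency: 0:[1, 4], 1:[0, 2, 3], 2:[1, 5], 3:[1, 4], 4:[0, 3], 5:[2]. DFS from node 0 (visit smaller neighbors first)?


DFS stack-based: start with [0]
Visit order: [0, 1, 2, 5, 3, 4]


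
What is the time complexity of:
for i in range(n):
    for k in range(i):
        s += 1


Per nesting level: O(n) * O(n) [triangular over i] = O(n^2)
Complexity: O(n^2)


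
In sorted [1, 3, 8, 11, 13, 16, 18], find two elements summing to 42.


Two pointers: lo=0, hi=6
No pair sums to 42


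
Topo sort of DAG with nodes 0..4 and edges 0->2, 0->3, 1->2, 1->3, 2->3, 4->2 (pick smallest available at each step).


Kahn's algorithm, process smallest node first
Order: [0, 1, 4, 2, 3]


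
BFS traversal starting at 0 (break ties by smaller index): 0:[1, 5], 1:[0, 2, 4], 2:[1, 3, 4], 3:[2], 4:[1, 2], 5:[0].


BFS queue: start with [0]
Visit order: [0, 1, 5, 2, 4, 3]


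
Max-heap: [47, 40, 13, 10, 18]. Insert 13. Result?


Append 13: [47, 40, 13, 10, 18, 13]
Bubble up: no swaps needed
Result: [47, 40, 13, 10, 18, 13]


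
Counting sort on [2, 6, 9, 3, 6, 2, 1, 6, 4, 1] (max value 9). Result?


Count array: [0, 2, 2, 1, 1, 0, 3, 0, 0, 1]
Reconstruct: [1, 1, 2, 2, 3, 4, 6, 6, 6, 9]


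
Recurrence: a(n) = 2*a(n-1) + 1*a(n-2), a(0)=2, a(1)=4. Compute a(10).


Build bottom-up:
...a(8)=1970, a(9)=4756, a(10)=2*4756+1*1970=11482


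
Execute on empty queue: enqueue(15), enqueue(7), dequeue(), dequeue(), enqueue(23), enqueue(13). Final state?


enqueue(15) -> [15]
enqueue(7) -> [15, 7]
dequeue() returns 15 -> [7]
dequeue() returns 7 -> []
enqueue(23) -> [23]
enqueue(13) -> [23, 13]
Final queue (front to back): [23, 13]


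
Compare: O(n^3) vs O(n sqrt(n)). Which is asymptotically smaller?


n^1.5 grows slower than cubic
O(n sqrt(n)) is asymptotically smaller; O(n^3) grows faster


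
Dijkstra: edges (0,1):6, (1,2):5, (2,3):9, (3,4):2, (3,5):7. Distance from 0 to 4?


Dijkstra from 0:
Distances: {0: 0, 1: 6, 2: 11, 3: 20, 4: 22, 5: 27}
Shortest distance to 4 = 22, path = [0, 1, 2, 3, 4]


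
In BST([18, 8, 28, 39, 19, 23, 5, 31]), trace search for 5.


BST root = 18
Search for 5: compare at each node
Path: [18, 8, 5]


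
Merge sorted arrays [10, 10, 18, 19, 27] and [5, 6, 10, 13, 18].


Compare heads, take smaller each step.
Merged: [5, 6, 10, 10, 10, 13, 18, 18, 19, 27]


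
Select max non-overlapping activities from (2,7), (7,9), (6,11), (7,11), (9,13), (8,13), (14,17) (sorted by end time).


Greedy: pick earliest-ending, then skip overlaps.
Selected (4 activities): [(2, 7), (7, 9), (9, 13), (14, 17)]


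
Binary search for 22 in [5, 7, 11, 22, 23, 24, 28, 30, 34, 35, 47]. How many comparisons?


Search for 22:
[0,10] mid=5 arr[5]=24
[0,4] mid=2 arr[2]=11
[3,4] mid=3 arr[3]=22
Total: 3 comparisons


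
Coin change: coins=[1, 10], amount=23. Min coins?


dp[0]=0; dp[i]=1+min(dp[i-c] for c in coins)
...dp[18]=9, dp[19]=10, dp[20]=2, dp[21]=3, dp[22]=4, dp[23]=5
Minimum coins for 23 = 5


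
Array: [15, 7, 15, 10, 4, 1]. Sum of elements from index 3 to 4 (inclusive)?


Prefix sums: [0, 15, 22, 37, 47, 51, 52]
Sum[3..4] = prefix[5] - prefix[3] = 51 - 37 = 14


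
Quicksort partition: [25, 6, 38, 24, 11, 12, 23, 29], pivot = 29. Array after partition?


Elements <= 29 go left of pivot.
Result: [25, 6, 24, 11, 12, 23, 29, 38], pivot at index 6


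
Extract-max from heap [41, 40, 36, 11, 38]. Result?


Max = 41
Replace root with last, heapify down
Resulting heap: [40, 38, 36, 11]


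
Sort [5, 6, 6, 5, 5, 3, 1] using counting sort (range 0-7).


Count array: [0, 1, 0, 1, 0, 3, 2, 0]
Reconstruct: [1, 3, 5, 5, 5, 6, 6]


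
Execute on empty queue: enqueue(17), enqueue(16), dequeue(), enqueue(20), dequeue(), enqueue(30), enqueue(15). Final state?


enqueue(17) -> [17]
enqueue(16) -> [17, 16]
dequeue() returns 17 -> [16]
enqueue(20) -> [16, 20]
dequeue() returns 16 -> [20]
enqueue(30) -> [20, 30]
enqueue(15) -> [20, 30, 15]
Final queue (front to back): [20, 30, 15]


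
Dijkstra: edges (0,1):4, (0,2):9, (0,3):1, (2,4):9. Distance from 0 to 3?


Dijkstra from 0:
Distances: {0: 0, 1: 4, 2: 9, 3: 1, 4: 18}
Shortest distance to 3 = 1, path = [0, 3]


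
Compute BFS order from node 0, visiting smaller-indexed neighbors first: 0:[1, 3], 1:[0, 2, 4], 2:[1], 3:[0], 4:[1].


BFS queue: start with [0]
Visit order: [0, 1, 3, 2, 4]


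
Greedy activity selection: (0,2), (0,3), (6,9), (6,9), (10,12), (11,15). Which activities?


Greedy: pick earliest-ending, then skip overlaps.
Selected (3 activities): [(0, 2), (6, 9), (10, 12)]


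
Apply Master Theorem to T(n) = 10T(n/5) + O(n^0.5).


a=10, b=5, c=0.5. log_5(10)=1.431 > c=0.5. Case 1: O(n^log_b(a)) = O(n^1.431)
Complexity: O(n^1.431)


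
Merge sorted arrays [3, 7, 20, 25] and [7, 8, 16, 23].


Compare heads, take smaller each step.
Merged: [3, 7, 7, 8, 16, 20, 23, 25]


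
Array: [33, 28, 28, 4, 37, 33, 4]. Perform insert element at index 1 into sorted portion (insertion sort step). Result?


After one pass: [28, 33, 28, 4, 37, 33, 4]


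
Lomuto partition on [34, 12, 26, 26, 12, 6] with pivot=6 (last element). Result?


Elements <= 6 go left of pivot.
Result: [6, 12, 26, 26, 12, 34], pivot at index 0


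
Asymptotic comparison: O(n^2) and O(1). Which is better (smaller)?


constant grows slower than quadratic
O(1) is asymptotically smaller; O(n^2) grows faster


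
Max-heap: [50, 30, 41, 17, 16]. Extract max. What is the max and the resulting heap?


Max = 50
Replace root with last, heapify down
Resulting heap: [41, 30, 16, 17]


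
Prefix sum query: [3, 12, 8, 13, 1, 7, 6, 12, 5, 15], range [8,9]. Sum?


Prefix sums: [0, 3, 15, 23, 36, 37, 44, 50, 62, 67, 82]
Sum[8..9] = prefix[10] - prefix[8] = 82 - 62 = 20


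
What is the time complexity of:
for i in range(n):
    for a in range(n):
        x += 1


Per nesting level: O(n) * O(n) = O(n^2)
Complexity: O(n^2)


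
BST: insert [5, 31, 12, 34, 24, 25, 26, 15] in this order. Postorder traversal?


Root = 5; build tree by BST insertion.
Postorder traversal: [15, 26, 25, 24, 12, 34, 31, 5]


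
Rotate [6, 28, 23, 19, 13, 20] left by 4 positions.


Left rotate by 4: [13, 20, 6, 28, 23, 19]


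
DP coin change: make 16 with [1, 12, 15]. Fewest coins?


dp[0]=0; dp[i]=1+min(dp[i-c] for c in coins)
...dp[11]=11, dp[12]=1, dp[13]=2, dp[14]=3, dp[15]=1, dp[16]=2
Minimum coins for 16 = 2


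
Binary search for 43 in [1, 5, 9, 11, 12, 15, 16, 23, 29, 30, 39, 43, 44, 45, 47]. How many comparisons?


Search for 43:
[0,14] mid=7 arr[7]=23
[8,14] mid=11 arr[11]=43
Total: 2 comparisons


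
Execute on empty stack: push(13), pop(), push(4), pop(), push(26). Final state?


push(13) -> [13]
pop() returns 13 -> []
push(4) -> [4]
pop() returns 4 -> []
push(26) -> [26]
Final stack (bottom to top): [26]


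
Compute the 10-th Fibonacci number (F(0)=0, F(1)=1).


F(n)=F(n-1)+F(n-2)
...F(8)=21, F(9)=34, F(10)=55


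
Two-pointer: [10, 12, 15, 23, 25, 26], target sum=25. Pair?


Two pointers: lo=0, hi=5
Found pair: (10, 15) summing to 25


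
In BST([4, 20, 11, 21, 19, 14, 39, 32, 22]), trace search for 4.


BST root = 4
Search for 4: compare at each node
Path: [4]


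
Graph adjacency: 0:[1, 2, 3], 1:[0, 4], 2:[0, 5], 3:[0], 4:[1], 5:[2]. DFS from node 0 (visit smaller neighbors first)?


DFS stack-based: start with [0]
Visit order: [0, 1, 4, 2, 5, 3]


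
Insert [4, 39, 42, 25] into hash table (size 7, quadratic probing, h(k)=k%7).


Insertions: 4->slot 4; 39->slot 5; 42->slot 0; 25->slot 1
Table: [42, 25, None, None, 4, 39, None]


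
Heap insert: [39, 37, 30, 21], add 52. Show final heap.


Append 52: [39, 37, 30, 21, 52]
Bubble up: swap idx 4(52) with idx 1(37); swap idx 1(52) with idx 0(39)
Result: [52, 39, 30, 21, 37]


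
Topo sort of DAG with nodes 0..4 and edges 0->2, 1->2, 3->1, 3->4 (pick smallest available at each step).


Kahn's algorithm, process smallest node first
Order: [0, 3, 1, 2, 4]


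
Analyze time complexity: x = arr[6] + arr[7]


Analysis: constant-time operation, no loop
Complexity: O(1)


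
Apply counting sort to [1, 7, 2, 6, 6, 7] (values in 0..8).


Count array: [0, 1, 1, 0, 0, 0, 2, 2, 0]
Reconstruct: [1, 2, 6, 6, 7, 7]


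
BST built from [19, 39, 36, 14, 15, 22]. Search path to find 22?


BST root = 19
Search for 22: compare at each node
Path: [19, 39, 36, 22]


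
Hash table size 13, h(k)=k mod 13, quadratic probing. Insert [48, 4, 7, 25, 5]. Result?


Insertions: 48->slot 9; 4->slot 4; 7->slot 7; 25->slot 12; 5->slot 5
Table: [None, None, None, None, 4, 5, None, 7, None, 48, None, None, 25]


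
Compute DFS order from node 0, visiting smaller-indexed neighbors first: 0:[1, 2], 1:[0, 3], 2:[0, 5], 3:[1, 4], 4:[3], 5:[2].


DFS stack-based: start with [0]
Visit order: [0, 1, 3, 4, 2, 5]


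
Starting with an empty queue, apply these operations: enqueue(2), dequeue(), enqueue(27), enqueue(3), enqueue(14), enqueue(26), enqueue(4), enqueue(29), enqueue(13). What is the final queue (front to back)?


enqueue(2) -> [2]
dequeue() returns 2 -> []
enqueue(27) -> [27]
enqueue(3) -> [27, 3]
enqueue(14) -> [27, 3, 14]
enqueue(26) -> [27, 3, 14, 26]
enqueue(4) -> [27, 3, 14, 26, 4]
enqueue(29) -> [27, 3, 14, 26, 4, 29]
enqueue(13) -> [27, 3, 14, 26, 4, 29, 13]
Final queue (front to back): [27, 3, 14, 26, 4, 29, 13]


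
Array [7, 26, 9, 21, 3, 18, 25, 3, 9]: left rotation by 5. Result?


Left rotate by 5: [18, 25, 3, 9, 7, 26, 9, 21, 3]


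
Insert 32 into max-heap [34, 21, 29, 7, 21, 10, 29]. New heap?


Append 32: [34, 21, 29, 7, 21, 10, 29, 32]
Bubble up: swap idx 7(32) with idx 3(7); swap idx 3(32) with idx 1(21)
Result: [34, 32, 29, 21, 21, 10, 29, 7]


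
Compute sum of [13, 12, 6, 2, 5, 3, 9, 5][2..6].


Prefix sums: [0, 13, 25, 31, 33, 38, 41, 50, 55]
Sum[2..6] = prefix[7] - prefix[2] = 50 - 25 = 25


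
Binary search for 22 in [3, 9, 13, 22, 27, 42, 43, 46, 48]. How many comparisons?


Search for 22:
[0,8] mid=4 arr[4]=27
[0,3] mid=1 arr[1]=9
[2,3] mid=2 arr[2]=13
[3,3] mid=3 arr[3]=22
Total: 4 comparisons


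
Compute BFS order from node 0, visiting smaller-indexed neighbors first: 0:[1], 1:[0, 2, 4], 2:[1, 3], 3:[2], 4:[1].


BFS queue: start with [0]
Visit order: [0, 1, 2, 4, 3]


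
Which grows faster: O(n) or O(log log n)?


double-logarithmic grows slower than linear
O(log log n) is asymptotically smaller; O(n) grows faster


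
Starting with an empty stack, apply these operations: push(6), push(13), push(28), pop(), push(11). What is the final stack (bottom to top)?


push(6) -> [6]
push(13) -> [6, 13]
push(28) -> [6, 13, 28]
pop() returns 28 -> [6, 13]
push(11) -> [6, 13, 11]
Final stack (bottom to top): [6, 13, 11]


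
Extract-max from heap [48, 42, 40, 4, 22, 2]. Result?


Max = 48
Replace root with last, heapify down
Resulting heap: [42, 22, 40, 4, 2]


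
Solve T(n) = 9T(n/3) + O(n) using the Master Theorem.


a=9, b=3, c=1. log_3(9)=2 > c=1. Case 1: O(n^log_b(a)) = O(n^2)
Complexity: O(n^2)


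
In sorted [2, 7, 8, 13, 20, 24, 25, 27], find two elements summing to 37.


Two pointers: lo=0, hi=7
Found pair: (13, 24) summing to 37


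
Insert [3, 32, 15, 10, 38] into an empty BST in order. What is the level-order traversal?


Root = 3; build tree by BST insertion.
Level-Order traversal: [3, 32, 15, 38, 10]


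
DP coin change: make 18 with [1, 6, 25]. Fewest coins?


dp[0]=0; dp[i]=1+min(dp[i-c] for c in coins)
...dp[13]=3, dp[14]=4, dp[15]=5, dp[16]=6, dp[17]=7, dp[18]=3
Minimum coins for 18 = 3


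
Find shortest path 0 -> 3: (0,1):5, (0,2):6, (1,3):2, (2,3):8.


Dijkstra from 0:
Distances: {0: 0, 1: 5, 2: 6, 3: 7}
Shortest distance to 3 = 7, path = [0, 1, 3]


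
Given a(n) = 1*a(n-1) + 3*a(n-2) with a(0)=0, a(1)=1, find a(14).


Build bottom-up:
...a(12)=6160, a(13)=14209, a(14)=1*14209+3*6160=32689


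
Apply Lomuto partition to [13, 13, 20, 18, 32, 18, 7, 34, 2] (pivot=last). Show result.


Elements <= 2 go left of pivot.
Result: [2, 13, 20, 18, 32, 18, 7, 34, 13], pivot at index 0


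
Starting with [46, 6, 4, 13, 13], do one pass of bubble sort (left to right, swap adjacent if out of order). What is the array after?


After one pass: [6, 4, 13, 13, 46]


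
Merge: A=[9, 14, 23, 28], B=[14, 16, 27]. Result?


Compare heads, take smaller each step.
Merged: [9, 14, 14, 16, 23, 27, 28]


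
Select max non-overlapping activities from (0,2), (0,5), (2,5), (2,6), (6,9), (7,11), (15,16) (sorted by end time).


Greedy: pick earliest-ending, then skip overlaps.
Selected (4 activities): [(0, 2), (2, 5), (6, 9), (15, 16)]


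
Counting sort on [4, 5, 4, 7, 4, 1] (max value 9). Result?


Count array: [0, 1, 0, 0, 3, 1, 0, 1, 0, 0]
Reconstruct: [1, 4, 4, 4, 5, 7]


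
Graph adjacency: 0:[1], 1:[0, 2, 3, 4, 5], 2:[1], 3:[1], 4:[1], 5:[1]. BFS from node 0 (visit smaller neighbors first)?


BFS queue: start with [0]
Visit order: [0, 1, 2, 3, 4, 5]


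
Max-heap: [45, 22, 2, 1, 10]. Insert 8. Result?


Append 8: [45, 22, 2, 1, 10, 8]
Bubble up: swap idx 5(8) with idx 2(2)
Result: [45, 22, 8, 1, 10, 2]


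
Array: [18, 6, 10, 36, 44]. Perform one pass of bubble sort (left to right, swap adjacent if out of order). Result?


After one pass: [6, 10, 18, 36, 44]


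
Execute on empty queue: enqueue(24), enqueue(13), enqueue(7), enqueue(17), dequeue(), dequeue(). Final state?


enqueue(24) -> [24]
enqueue(13) -> [24, 13]
enqueue(7) -> [24, 13, 7]
enqueue(17) -> [24, 13, 7, 17]
dequeue() returns 24 -> [13, 7, 17]
dequeue() returns 13 -> [7, 17]
Final queue (front to back): [7, 17]


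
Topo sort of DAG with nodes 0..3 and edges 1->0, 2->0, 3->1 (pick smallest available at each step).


Kahn's algorithm, process smallest node first
Order: [2, 3, 1, 0]


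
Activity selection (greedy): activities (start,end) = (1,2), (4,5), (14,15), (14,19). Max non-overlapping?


Greedy: pick earliest-ending, then skip overlaps.
Selected (3 activities): [(1, 2), (4, 5), (14, 15)]


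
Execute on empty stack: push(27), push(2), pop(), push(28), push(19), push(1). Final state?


push(27) -> [27]
push(2) -> [27, 2]
pop() returns 2 -> [27]
push(28) -> [27, 28]
push(19) -> [27, 28, 19]
push(1) -> [27, 28, 19, 1]
Final stack (bottom to top): [27, 28, 19, 1]


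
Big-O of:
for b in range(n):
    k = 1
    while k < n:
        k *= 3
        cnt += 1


Per nesting level: O(n) * O(log n) = O(n log n)
Complexity: O(n log n)


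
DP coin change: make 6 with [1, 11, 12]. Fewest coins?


dp[0]=0; dp[i]=1+min(dp[i-c] for c in coins)
...dp[1]=1, dp[2]=2, dp[3]=3, dp[4]=4, dp[5]=5, dp[6]=6
Minimum coins for 6 = 6


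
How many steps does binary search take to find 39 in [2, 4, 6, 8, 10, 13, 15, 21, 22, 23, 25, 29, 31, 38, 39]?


Search for 39:
[0,14] mid=7 arr[7]=21
[8,14] mid=11 arr[11]=29
[12,14] mid=13 arr[13]=38
[14,14] mid=14 arr[14]=39
Total: 4 comparisons


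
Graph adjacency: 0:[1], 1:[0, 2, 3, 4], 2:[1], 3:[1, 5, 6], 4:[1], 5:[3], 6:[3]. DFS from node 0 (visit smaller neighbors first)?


DFS stack-based: start with [0]
Visit order: [0, 1, 2, 3, 5, 6, 4]


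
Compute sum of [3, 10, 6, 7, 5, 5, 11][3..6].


Prefix sums: [0, 3, 13, 19, 26, 31, 36, 47]
Sum[3..6] = prefix[7] - prefix[3] = 47 - 19 = 28


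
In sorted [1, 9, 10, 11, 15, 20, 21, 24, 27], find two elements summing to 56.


Two pointers: lo=0, hi=8
No pair sums to 56


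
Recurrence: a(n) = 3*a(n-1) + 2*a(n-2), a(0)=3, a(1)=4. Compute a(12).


Build bottom-up:
...a(10)=452766, a(11)=1612550, a(12)=3*1612550+2*452766=5743182


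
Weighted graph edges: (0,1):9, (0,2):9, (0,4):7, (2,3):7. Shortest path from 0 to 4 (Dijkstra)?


Dijkstra from 0:
Distances: {0: 0, 1: 9, 2: 9, 3: 16, 4: 7}
Shortest distance to 4 = 7, path = [0, 4]


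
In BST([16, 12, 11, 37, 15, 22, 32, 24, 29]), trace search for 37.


BST root = 16
Search for 37: compare at each node
Path: [16, 37]


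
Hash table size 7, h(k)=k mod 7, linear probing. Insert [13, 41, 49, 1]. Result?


Insertions: 13->slot 6; 41->slot 0; 49->slot 1; 1->slot 2
Table: [41, 49, 1, None, None, None, 13]


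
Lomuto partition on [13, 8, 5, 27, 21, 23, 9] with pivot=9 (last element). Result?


Elements <= 9 go left of pivot.
Result: [8, 5, 9, 27, 21, 23, 13], pivot at index 2


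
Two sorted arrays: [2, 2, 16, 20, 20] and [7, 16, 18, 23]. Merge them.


Compare heads, take smaller each step.
Merged: [2, 2, 7, 16, 16, 18, 20, 20, 23]


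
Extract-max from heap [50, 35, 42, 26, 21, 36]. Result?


Max = 50
Replace root with last, heapify down
Resulting heap: [42, 35, 36, 26, 21]


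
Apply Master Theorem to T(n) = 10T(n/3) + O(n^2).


a=10, b=3, c=2. log_3(10)=2.096 > c=2. Case 1: O(n^log_b(a)) = O(n^2.096)
Complexity: O(n^2.096)


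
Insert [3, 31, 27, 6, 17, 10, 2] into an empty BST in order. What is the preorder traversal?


Root = 3; build tree by BST insertion.
Preorder traversal: [3, 2, 31, 27, 6, 17, 10]


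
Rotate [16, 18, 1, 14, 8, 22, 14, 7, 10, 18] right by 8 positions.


Right rotate by 8: [1, 14, 8, 22, 14, 7, 10, 18, 16, 18]


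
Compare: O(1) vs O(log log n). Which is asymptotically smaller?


constant grows slower than double-logarithmic
O(1) is asymptotically smaller; O(log log n) grows faster


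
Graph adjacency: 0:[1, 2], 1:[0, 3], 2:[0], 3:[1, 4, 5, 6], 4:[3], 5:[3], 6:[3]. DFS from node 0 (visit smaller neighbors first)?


DFS stack-based: start with [0]
Visit order: [0, 1, 3, 4, 5, 6, 2]


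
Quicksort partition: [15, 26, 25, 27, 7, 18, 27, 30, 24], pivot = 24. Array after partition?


Elements <= 24 go left of pivot.
Result: [15, 7, 18, 24, 26, 25, 27, 30, 27], pivot at index 3


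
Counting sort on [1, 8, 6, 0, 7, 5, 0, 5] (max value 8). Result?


Count array: [2, 1, 0, 0, 0, 2, 1, 1, 1]
Reconstruct: [0, 0, 1, 5, 5, 6, 7, 8]


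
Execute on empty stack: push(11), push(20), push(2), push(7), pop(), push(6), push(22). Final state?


push(11) -> [11]
push(20) -> [11, 20]
push(2) -> [11, 20, 2]
push(7) -> [11, 20, 2, 7]
pop() returns 7 -> [11, 20, 2]
push(6) -> [11, 20, 2, 6]
push(22) -> [11, 20, 2, 6, 22]
Final stack (bottom to top): [11, 20, 2, 6, 22]


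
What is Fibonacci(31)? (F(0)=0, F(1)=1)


F(n)=F(n-1)+F(n-2)
...F(29)=514229, F(30)=832040, F(31)=1346269


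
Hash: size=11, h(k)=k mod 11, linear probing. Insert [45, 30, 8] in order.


Insertions: 45->slot 1; 30->slot 8; 8->slot 9
Table: [None, 45, None, None, None, None, None, None, 30, 8, None]


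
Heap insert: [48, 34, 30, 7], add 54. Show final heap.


Append 54: [48, 34, 30, 7, 54]
Bubble up: swap idx 4(54) with idx 1(34); swap idx 1(54) with idx 0(48)
Result: [54, 48, 30, 7, 34]


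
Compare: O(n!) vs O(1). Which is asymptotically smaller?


constant grows slower than factorial
O(1) is asymptotically smaller; O(n!) grows faster


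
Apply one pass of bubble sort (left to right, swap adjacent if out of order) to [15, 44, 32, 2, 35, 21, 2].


After one pass: [15, 32, 2, 35, 21, 2, 44]


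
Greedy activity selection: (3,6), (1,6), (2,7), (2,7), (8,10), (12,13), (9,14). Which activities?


Greedy: pick earliest-ending, then skip overlaps.
Selected (3 activities): [(3, 6), (8, 10), (12, 13)]


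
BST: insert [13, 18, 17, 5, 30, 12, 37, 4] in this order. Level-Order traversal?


Root = 13; build tree by BST insertion.
Level-Order traversal: [13, 5, 18, 4, 12, 17, 30, 37]


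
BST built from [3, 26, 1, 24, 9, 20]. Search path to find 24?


BST root = 3
Search for 24: compare at each node
Path: [3, 26, 24]


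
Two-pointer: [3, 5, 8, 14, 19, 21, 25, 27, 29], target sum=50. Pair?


Two pointers: lo=0, hi=8
Found pair: (21, 29) summing to 50


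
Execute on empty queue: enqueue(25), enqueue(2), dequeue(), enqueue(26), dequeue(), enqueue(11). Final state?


enqueue(25) -> [25]
enqueue(2) -> [25, 2]
dequeue() returns 25 -> [2]
enqueue(26) -> [2, 26]
dequeue() returns 2 -> [26]
enqueue(11) -> [26, 11]
Final queue (front to back): [26, 11]


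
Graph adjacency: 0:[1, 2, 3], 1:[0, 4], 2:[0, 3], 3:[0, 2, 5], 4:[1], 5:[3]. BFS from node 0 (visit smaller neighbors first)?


BFS queue: start with [0]
Visit order: [0, 1, 2, 3, 4, 5]


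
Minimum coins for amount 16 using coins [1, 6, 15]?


dp[0]=0; dp[i]=1+min(dp[i-c] for c in coins)
...dp[11]=6, dp[12]=2, dp[13]=3, dp[14]=4, dp[15]=1, dp[16]=2
Minimum coins for 16 = 2


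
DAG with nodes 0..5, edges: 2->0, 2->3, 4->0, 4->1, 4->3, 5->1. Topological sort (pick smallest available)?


Kahn's algorithm, process smallest node first
Order: [2, 4, 0, 3, 5, 1]


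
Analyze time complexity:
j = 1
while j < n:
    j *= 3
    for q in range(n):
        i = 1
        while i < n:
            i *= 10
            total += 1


Per nesting level: O(log n) * O(n) * O(log n) = O(n (log n)^2)
Complexity: O(n (log n)^2)


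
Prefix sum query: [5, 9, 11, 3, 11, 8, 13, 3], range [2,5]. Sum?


Prefix sums: [0, 5, 14, 25, 28, 39, 47, 60, 63]
Sum[2..5] = prefix[6] - prefix[2] = 47 - 14 = 33


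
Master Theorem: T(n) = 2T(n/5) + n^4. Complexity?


a=2, b=5, c=4. log_5(2)=0.431 < c=4. Case 3: O(n^c) = O(n^4)
Complexity: O(n^4)


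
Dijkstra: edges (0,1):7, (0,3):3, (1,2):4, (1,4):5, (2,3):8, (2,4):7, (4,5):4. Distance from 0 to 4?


Dijkstra from 0:
Distances: {0: 0, 1: 7, 2: 11, 3: 3, 4: 12, 5: 16}
Shortest distance to 4 = 12, path = [0, 1, 4]


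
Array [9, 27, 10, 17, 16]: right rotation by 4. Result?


Right rotate by 4: [27, 10, 17, 16, 9]


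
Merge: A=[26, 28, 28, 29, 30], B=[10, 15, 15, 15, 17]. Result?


Compare heads, take smaller each step.
Merged: [10, 15, 15, 15, 17, 26, 28, 28, 29, 30]


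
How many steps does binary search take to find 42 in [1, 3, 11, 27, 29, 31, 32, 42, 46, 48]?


Search for 42:
[0,9] mid=4 arr[4]=29
[5,9] mid=7 arr[7]=42
Total: 2 comparisons


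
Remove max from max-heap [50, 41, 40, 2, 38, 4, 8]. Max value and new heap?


Max = 50
Replace root with last, heapify down
Resulting heap: [41, 38, 40, 2, 8, 4]


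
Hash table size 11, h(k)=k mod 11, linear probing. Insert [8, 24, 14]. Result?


Insertions: 8->slot 8; 24->slot 2; 14->slot 3
Table: [None, None, 24, 14, None, None, None, None, 8, None, None]


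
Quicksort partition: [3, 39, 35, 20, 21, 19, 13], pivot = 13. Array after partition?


Elements <= 13 go left of pivot.
Result: [3, 13, 35, 20, 21, 19, 39], pivot at index 1


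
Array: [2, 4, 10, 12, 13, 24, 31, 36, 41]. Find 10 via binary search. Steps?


Search for 10:
[0,8] mid=4 arr[4]=13
[0,3] mid=1 arr[1]=4
[2,3] mid=2 arr[2]=10
Total: 3 comparisons


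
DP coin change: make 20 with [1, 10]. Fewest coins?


dp[0]=0; dp[i]=1+min(dp[i-c] for c in coins)
...dp[15]=6, dp[16]=7, dp[17]=8, dp[18]=9, dp[19]=10, dp[20]=2
Minimum coins for 20 = 2


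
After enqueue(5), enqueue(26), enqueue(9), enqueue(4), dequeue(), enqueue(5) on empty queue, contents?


enqueue(5) -> [5]
enqueue(26) -> [5, 26]
enqueue(9) -> [5, 26, 9]
enqueue(4) -> [5, 26, 9, 4]
dequeue() returns 5 -> [26, 9, 4]
enqueue(5) -> [26, 9, 4, 5]
Final queue (front to back): [26, 9, 4, 5]


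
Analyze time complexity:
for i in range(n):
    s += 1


Per nesting level: O(n) = O(n)
Complexity: O(n)


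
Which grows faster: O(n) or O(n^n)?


linear grows slower than n^n
O(n) is asymptotically smaller; O(n^n) grows faster


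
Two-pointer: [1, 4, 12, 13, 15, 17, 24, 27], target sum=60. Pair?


Two pointers: lo=0, hi=7
No pair sums to 60


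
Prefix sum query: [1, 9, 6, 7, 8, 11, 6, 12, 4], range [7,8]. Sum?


Prefix sums: [0, 1, 10, 16, 23, 31, 42, 48, 60, 64]
Sum[7..8] = prefix[9] - prefix[7] = 64 - 48 = 16


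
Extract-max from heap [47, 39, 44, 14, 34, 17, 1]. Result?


Max = 47
Replace root with last, heapify down
Resulting heap: [44, 39, 17, 14, 34, 1]


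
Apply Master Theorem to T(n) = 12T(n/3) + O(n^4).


a=12, b=3, c=4. log_3(12)=2.262 < c=4. Case 3: O(n^c) = O(n^4)
Complexity: O(n^4)


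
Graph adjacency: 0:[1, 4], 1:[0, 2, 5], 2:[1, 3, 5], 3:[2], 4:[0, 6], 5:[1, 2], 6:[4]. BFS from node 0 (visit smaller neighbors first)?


BFS queue: start with [0]
Visit order: [0, 1, 4, 2, 5, 6, 3]


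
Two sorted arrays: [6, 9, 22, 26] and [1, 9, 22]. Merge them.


Compare heads, take smaller each step.
Merged: [1, 6, 9, 9, 22, 22, 26]


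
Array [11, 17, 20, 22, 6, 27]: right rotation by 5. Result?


Right rotate by 5: [17, 20, 22, 6, 27, 11]


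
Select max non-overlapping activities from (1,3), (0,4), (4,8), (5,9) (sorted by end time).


Greedy: pick earliest-ending, then skip overlaps.
Selected (2 activities): [(1, 3), (4, 8)]


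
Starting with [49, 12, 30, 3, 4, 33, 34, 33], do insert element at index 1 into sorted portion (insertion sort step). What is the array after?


After one pass: [12, 49, 30, 3, 4, 33, 34, 33]


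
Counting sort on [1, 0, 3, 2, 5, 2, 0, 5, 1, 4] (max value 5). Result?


Count array: [2, 2, 2, 1, 1, 2]
Reconstruct: [0, 0, 1, 1, 2, 2, 3, 4, 5, 5]


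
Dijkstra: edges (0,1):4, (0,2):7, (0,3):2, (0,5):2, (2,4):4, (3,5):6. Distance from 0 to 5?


Dijkstra from 0:
Distances: {0: 0, 1: 4, 2: 7, 3: 2, 4: 11, 5: 2}
Shortest distance to 5 = 2, path = [0, 5]


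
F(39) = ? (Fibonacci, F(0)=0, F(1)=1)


F(n)=F(n-1)+F(n-2)
...F(37)=24157817, F(38)=39088169, F(39)=63245986


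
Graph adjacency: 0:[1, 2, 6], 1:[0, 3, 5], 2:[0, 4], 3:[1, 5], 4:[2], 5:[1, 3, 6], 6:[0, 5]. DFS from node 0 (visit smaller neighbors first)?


DFS stack-based: start with [0]
Visit order: [0, 1, 3, 5, 6, 2, 4]


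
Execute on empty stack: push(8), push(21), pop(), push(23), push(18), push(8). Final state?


push(8) -> [8]
push(21) -> [8, 21]
pop() returns 21 -> [8]
push(23) -> [8, 23]
push(18) -> [8, 23, 18]
push(8) -> [8, 23, 18, 8]
Final stack (bottom to top): [8, 23, 18, 8]


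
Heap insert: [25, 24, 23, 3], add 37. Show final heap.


Append 37: [25, 24, 23, 3, 37]
Bubble up: swap idx 4(37) with idx 1(24); swap idx 1(37) with idx 0(25)
Result: [37, 25, 23, 3, 24]


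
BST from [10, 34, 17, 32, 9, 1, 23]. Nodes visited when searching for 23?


BST root = 10
Search for 23: compare at each node
Path: [10, 34, 17, 32, 23]


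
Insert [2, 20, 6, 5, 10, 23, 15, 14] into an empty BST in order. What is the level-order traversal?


Root = 2; build tree by BST insertion.
Level-Order traversal: [2, 20, 6, 23, 5, 10, 15, 14]


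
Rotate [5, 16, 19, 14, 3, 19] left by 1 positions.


Left rotate by 1: [16, 19, 14, 3, 19, 5]


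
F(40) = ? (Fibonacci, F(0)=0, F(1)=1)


F(n)=F(n-1)+F(n-2)
...F(38)=39088169, F(39)=63245986, F(40)=102334155


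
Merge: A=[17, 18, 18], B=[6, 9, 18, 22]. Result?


Compare heads, take smaller each step.
Merged: [6, 9, 17, 18, 18, 18, 22]


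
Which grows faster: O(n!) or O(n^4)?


quartic grows slower than factorial
O(n^4) is asymptotically smaller; O(n!) grows faster


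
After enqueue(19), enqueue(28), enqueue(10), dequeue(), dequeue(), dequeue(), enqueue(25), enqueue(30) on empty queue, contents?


enqueue(19) -> [19]
enqueue(28) -> [19, 28]
enqueue(10) -> [19, 28, 10]
dequeue() returns 19 -> [28, 10]
dequeue() returns 28 -> [10]
dequeue() returns 10 -> []
enqueue(25) -> [25]
enqueue(30) -> [25, 30]
Final queue (front to back): [25, 30]


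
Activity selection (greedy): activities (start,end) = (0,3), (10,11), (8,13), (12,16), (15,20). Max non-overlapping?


Greedy: pick earliest-ending, then skip overlaps.
Selected (3 activities): [(0, 3), (10, 11), (12, 16)]


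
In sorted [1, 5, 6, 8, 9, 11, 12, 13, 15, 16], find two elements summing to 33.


Two pointers: lo=0, hi=9
No pair sums to 33


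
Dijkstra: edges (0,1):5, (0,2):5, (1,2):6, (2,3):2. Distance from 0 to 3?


Dijkstra from 0:
Distances: {0: 0, 1: 5, 2: 5, 3: 7}
Shortest distance to 3 = 7, path = [0, 2, 3]


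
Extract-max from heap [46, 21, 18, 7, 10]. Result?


Max = 46
Replace root with last, heapify down
Resulting heap: [21, 10, 18, 7]


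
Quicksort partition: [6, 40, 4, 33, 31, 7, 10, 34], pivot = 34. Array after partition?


Elements <= 34 go left of pivot.
Result: [6, 4, 33, 31, 7, 10, 34, 40], pivot at index 6


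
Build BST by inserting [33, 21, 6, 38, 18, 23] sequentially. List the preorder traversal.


Root = 33; build tree by BST insertion.
Preorder traversal: [33, 21, 6, 18, 23, 38]


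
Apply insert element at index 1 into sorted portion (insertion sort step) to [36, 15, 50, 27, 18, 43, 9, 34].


After one pass: [15, 36, 50, 27, 18, 43, 9, 34]


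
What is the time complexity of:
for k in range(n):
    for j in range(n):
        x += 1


Per nesting level: O(n) * O(n) = O(n^2)
Complexity: O(n^2)


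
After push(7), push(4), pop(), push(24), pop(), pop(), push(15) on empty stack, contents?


push(7) -> [7]
push(4) -> [7, 4]
pop() returns 4 -> [7]
push(24) -> [7, 24]
pop() returns 24 -> [7]
pop() returns 7 -> []
push(15) -> [15]
Final stack (bottom to top): [15]


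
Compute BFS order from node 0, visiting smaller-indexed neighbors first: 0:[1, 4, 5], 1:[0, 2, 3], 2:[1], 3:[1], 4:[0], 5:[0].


BFS queue: start with [0]
Visit order: [0, 1, 4, 5, 2, 3]


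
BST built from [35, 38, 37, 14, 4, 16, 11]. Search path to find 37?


BST root = 35
Search for 37: compare at each node
Path: [35, 38, 37]


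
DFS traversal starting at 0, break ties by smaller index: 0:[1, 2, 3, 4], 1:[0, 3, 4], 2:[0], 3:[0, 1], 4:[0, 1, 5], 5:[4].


DFS stack-based: start with [0]
Visit order: [0, 1, 3, 4, 5, 2]


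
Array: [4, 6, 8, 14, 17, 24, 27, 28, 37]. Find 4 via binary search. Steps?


Search for 4:
[0,8] mid=4 arr[4]=17
[0,3] mid=1 arr[1]=6
[0,0] mid=0 arr[0]=4
Total: 3 comparisons


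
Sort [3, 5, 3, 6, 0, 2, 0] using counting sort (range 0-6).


Count array: [2, 0, 1, 2, 0, 1, 1]
Reconstruct: [0, 0, 2, 3, 3, 5, 6]


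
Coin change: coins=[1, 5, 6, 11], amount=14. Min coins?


dp[0]=0; dp[i]=1+min(dp[i-c] for c in coins)
...dp[9]=4, dp[10]=2, dp[11]=1, dp[12]=2, dp[13]=3, dp[14]=4
Minimum coins for 14 = 4


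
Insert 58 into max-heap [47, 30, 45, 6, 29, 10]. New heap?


Append 58: [47, 30, 45, 6, 29, 10, 58]
Bubble up: swap idx 6(58) with idx 2(45); swap idx 2(58) with idx 0(47)
Result: [58, 30, 47, 6, 29, 10, 45]


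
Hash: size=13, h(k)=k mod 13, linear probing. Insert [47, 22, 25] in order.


Insertions: 47->slot 8; 22->slot 9; 25->slot 12
Table: [None, None, None, None, None, None, None, None, 47, 22, None, None, 25]


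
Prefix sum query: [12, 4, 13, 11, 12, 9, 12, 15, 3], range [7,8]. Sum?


Prefix sums: [0, 12, 16, 29, 40, 52, 61, 73, 88, 91]
Sum[7..8] = prefix[9] - prefix[7] = 91 - 73 = 18


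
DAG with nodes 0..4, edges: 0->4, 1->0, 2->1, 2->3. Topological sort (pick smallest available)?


Kahn's algorithm, process smallest node first
Order: [2, 1, 0, 3, 4]


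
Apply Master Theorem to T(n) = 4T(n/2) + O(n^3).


a=4, b=2, c=3. log_2(4)=2 < c=3. Case 3: O(n^c) = O(n^3)
Complexity: O(n^3)


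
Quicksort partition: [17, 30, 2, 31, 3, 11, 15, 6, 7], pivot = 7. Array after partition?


Elements <= 7 go left of pivot.
Result: [2, 3, 6, 7, 30, 11, 15, 17, 31], pivot at index 3


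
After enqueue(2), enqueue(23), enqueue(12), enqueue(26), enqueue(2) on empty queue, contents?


enqueue(2) -> [2]
enqueue(23) -> [2, 23]
enqueue(12) -> [2, 23, 12]
enqueue(26) -> [2, 23, 12, 26]
enqueue(2) -> [2, 23, 12, 26, 2]
Final queue (front to back): [2, 23, 12, 26, 2]


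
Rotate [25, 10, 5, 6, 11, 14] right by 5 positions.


Right rotate by 5: [10, 5, 6, 11, 14, 25]


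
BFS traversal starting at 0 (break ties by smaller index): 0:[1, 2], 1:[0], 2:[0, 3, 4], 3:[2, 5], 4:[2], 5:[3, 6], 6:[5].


BFS queue: start with [0]
Visit order: [0, 1, 2, 3, 4, 5, 6]


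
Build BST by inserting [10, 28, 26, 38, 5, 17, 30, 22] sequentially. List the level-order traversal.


Root = 10; build tree by BST insertion.
Level-Order traversal: [10, 5, 28, 26, 38, 17, 30, 22]


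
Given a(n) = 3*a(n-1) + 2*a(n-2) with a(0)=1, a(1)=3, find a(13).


Build bottom-up:
...a(11)=1010295, a(12)=3598219, a(13)=3*3598219+2*1010295=12815247


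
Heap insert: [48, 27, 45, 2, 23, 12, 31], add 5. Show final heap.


Append 5: [48, 27, 45, 2, 23, 12, 31, 5]
Bubble up: swap idx 7(5) with idx 3(2)
Result: [48, 27, 45, 5, 23, 12, 31, 2]


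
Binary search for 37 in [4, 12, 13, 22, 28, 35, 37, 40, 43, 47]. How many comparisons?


Search for 37:
[0,9] mid=4 arr[4]=28
[5,9] mid=7 arr[7]=40
[5,6] mid=5 arr[5]=35
[6,6] mid=6 arr[6]=37
Total: 4 comparisons


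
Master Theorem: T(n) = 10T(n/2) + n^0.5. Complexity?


a=10, b=2, c=0.5. log_2(10)=3.322 > c=0.5. Case 1: O(n^log_b(a)) = O(n^3.322)
Complexity: O(n^3.322)


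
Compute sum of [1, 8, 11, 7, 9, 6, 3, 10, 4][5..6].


Prefix sums: [0, 1, 9, 20, 27, 36, 42, 45, 55, 59]
Sum[5..6] = prefix[7] - prefix[5] = 45 - 36 = 9


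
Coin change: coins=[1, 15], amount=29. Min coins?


dp[0]=0; dp[i]=1+min(dp[i-c] for c in coins)
...dp[24]=10, dp[25]=11, dp[26]=12, dp[27]=13, dp[28]=14, dp[29]=15
Minimum coins for 29 = 15


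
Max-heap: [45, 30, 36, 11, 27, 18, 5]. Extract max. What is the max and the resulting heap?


Max = 45
Replace root with last, heapify down
Resulting heap: [36, 30, 18, 11, 27, 5]


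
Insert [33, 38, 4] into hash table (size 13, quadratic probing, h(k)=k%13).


Insertions: 33->slot 7; 38->slot 12; 4->slot 4
Table: [None, None, None, None, 4, None, None, 33, None, None, None, None, 38]


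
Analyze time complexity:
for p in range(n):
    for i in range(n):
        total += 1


Per nesting level: O(n) * O(n) = O(n^2)
Complexity: O(n^2)


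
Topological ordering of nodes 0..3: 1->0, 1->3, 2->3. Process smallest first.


Kahn's algorithm, process smallest node first
Order: [1, 0, 2, 3]


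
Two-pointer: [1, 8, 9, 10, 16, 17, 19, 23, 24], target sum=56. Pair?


Two pointers: lo=0, hi=8
No pair sums to 56


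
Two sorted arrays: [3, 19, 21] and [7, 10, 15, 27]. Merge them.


Compare heads, take smaller each step.
Merged: [3, 7, 10, 15, 19, 21, 27]


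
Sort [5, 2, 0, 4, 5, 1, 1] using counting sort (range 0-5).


Count array: [1, 2, 1, 0, 1, 2]
Reconstruct: [0, 1, 1, 2, 4, 5, 5]


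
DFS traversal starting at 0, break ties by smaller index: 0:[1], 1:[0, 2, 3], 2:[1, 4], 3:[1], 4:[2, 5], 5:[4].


DFS stack-based: start with [0]
Visit order: [0, 1, 2, 4, 5, 3]


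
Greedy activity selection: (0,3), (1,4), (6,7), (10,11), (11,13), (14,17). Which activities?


Greedy: pick earliest-ending, then skip overlaps.
Selected (5 activities): [(0, 3), (6, 7), (10, 11), (11, 13), (14, 17)]


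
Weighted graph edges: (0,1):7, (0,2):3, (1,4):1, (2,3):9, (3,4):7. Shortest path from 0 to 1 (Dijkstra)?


Dijkstra from 0:
Distances: {0: 0, 1: 7, 2: 3, 3: 12, 4: 8}
Shortest distance to 1 = 7, path = [0, 1]


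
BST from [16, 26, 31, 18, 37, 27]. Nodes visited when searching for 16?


BST root = 16
Search for 16: compare at each node
Path: [16]


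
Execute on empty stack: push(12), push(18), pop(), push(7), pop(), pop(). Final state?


push(12) -> [12]
push(18) -> [12, 18]
pop() returns 18 -> [12]
push(7) -> [12, 7]
pop() returns 7 -> [12]
pop() returns 12 -> []
Final stack (bottom to top): []


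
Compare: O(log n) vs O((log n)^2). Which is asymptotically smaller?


logarithmic grows slower than polylogarithmic
O(log n) is asymptotically smaller; O((log n)^2) grows faster


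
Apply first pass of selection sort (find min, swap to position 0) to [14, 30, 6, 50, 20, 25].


After one pass: [6, 30, 14, 50, 20, 25]


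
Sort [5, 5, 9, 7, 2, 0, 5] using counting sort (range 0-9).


Count array: [1, 0, 1, 0, 0, 3, 0, 1, 0, 1]
Reconstruct: [0, 2, 5, 5, 5, 7, 9]


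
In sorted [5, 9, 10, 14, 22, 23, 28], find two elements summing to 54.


Two pointers: lo=0, hi=6
No pair sums to 54


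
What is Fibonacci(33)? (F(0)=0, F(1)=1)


F(n)=F(n-1)+F(n-2)
...F(31)=1346269, F(32)=2178309, F(33)=3524578


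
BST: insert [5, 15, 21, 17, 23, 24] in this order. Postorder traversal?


Root = 5; build tree by BST insertion.
Postorder traversal: [17, 24, 23, 21, 15, 5]


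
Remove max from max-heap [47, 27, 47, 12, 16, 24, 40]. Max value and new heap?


Max = 47
Replace root with last, heapify down
Resulting heap: [47, 27, 40, 12, 16, 24]


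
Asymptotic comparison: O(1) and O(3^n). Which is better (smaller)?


constant grows slower than exponential (base 3)
O(1) is asymptotically smaller; O(3^n) grows faster


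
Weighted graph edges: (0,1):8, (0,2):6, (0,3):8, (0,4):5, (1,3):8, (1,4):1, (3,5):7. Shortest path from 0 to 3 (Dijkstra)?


Dijkstra from 0:
Distances: {0: 0, 1: 6, 2: 6, 3: 8, 4: 5, 5: 15}
Shortest distance to 3 = 8, path = [0, 3]


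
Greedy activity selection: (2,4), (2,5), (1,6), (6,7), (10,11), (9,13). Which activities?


Greedy: pick earliest-ending, then skip overlaps.
Selected (3 activities): [(2, 4), (6, 7), (10, 11)]


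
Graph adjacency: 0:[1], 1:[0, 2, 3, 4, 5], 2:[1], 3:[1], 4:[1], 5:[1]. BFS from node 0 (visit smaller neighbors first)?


BFS queue: start with [0]
Visit order: [0, 1, 2, 3, 4, 5]


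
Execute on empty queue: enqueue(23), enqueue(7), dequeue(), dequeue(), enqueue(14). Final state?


enqueue(23) -> [23]
enqueue(7) -> [23, 7]
dequeue() returns 23 -> [7]
dequeue() returns 7 -> []
enqueue(14) -> [14]
Final queue (front to back): [14]


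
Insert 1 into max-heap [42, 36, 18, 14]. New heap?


Append 1: [42, 36, 18, 14, 1]
Bubble up: no swaps needed
Result: [42, 36, 18, 14, 1]


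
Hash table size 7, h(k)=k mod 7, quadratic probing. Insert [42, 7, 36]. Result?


Insertions: 42->slot 0; 7->slot 1; 36->slot 2
Table: [42, 7, 36, None, None, None, None]


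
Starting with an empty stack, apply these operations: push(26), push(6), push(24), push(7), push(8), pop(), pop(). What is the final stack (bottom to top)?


push(26) -> [26]
push(6) -> [26, 6]
push(24) -> [26, 6, 24]
push(7) -> [26, 6, 24, 7]
push(8) -> [26, 6, 24, 7, 8]
pop() returns 8 -> [26, 6, 24, 7]
pop() returns 7 -> [26, 6, 24]
Final stack (bottom to top): [26, 6, 24]


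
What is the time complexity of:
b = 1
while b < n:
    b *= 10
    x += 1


Per nesting level: O(log n) = O(log n)
Complexity: O(log n)
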